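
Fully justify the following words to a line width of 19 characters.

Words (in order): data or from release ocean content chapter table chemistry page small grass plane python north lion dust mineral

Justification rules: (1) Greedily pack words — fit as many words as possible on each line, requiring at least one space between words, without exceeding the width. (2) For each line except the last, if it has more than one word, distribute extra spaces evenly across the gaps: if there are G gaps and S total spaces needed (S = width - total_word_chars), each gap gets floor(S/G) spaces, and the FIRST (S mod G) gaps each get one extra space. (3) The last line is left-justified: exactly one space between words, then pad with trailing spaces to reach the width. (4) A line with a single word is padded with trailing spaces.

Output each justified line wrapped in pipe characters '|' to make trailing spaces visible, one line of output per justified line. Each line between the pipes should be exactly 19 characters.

Answer: |data     or    from|
|release       ocean|
|content     chapter|
|table     chemistry|
|page   small  grass|
|plane  python north|
|lion dust mineral  |

Derivation:
Line 1: ['data', 'or', 'from'] (min_width=12, slack=7)
Line 2: ['release', 'ocean'] (min_width=13, slack=6)
Line 3: ['content', 'chapter'] (min_width=15, slack=4)
Line 4: ['table', 'chemistry'] (min_width=15, slack=4)
Line 5: ['page', 'small', 'grass'] (min_width=16, slack=3)
Line 6: ['plane', 'python', 'north'] (min_width=18, slack=1)
Line 7: ['lion', 'dust', 'mineral'] (min_width=17, slack=2)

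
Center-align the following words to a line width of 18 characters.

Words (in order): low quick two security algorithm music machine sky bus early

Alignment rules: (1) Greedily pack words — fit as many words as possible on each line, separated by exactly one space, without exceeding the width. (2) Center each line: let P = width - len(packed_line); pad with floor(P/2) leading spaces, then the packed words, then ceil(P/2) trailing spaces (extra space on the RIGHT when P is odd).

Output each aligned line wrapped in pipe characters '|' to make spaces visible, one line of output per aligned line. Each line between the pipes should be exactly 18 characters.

Answer: |  low quick two   |
|security algorithm|
|music machine sky |
|    bus early     |

Derivation:
Line 1: ['low', 'quick', 'two'] (min_width=13, slack=5)
Line 2: ['security', 'algorithm'] (min_width=18, slack=0)
Line 3: ['music', 'machine', 'sky'] (min_width=17, slack=1)
Line 4: ['bus', 'early'] (min_width=9, slack=9)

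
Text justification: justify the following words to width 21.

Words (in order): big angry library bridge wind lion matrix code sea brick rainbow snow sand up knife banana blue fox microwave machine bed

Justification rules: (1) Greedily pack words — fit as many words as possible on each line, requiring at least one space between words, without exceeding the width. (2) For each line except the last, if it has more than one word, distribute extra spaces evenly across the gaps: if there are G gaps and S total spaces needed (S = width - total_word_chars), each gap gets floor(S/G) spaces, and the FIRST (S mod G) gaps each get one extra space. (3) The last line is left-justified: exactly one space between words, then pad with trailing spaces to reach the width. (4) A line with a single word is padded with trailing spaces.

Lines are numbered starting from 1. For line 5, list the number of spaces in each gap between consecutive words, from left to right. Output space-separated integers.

Line 1: ['big', 'angry', 'library'] (min_width=17, slack=4)
Line 2: ['bridge', 'wind', 'lion'] (min_width=16, slack=5)
Line 3: ['matrix', 'code', 'sea', 'brick'] (min_width=21, slack=0)
Line 4: ['rainbow', 'snow', 'sand', 'up'] (min_width=20, slack=1)
Line 5: ['knife', 'banana', 'blue', 'fox'] (min_width=21, slack=0)
Line 6: ['microwave', 'machine', 'bed'] (min_width=21, slack=0)

Answer: 1 1 1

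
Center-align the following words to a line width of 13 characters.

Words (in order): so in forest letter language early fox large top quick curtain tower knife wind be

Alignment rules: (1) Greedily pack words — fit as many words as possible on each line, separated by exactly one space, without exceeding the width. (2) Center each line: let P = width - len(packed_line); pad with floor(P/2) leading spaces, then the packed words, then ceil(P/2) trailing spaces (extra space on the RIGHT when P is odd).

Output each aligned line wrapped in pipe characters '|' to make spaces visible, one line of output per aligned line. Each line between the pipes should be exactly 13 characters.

Answer: |so in forest |
|   letter    |
|  language   |
|  early fox  |
|  large top  |
|quick curtain|
| tower knife |
|   wind be   |

Derivation:
Line 1: ['so', 'in', 'forest'] (min_width=12, slack=1)
Line 2: ['letter'] (min_width=6, slack=7)
Line 3: ['language'] (min_width=8, slack=5)
Line 4: ['early', 'fox'] (min_width=9, slack=4)
Line 5: ['large', 'top'] (min_width=9, slack=4)
Line 6: ['quick', 'curtain'] (min_width=13, slack=0)
Line 7: ['tower', 'knife'] (min_width=11, slack=2)
Line 8: ['wind', 'be'] (min_width=7, slack=6)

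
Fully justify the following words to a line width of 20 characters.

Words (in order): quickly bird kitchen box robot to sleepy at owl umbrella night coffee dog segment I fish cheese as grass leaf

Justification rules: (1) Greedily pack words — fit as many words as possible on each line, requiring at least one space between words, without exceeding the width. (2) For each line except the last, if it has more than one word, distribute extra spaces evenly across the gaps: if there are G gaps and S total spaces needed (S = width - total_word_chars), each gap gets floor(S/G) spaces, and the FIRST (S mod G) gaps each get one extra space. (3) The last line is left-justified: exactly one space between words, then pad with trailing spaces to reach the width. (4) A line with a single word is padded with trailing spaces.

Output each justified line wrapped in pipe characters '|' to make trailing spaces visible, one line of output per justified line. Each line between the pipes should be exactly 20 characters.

Answer: |quickly bird kitchen|
|box  robot to sleepy|
|at    owl   umbrella|
|night   coffee   dog|
|segment    I    fish|
|cheese as grass leaf|

Derivation:
Line 1: ['quickly', 'bird', 'kitchen'] (min_width=20, slack=0)
Line 2: ['box', 'robot', 'to', 'sleepy'] (min_width=19, slack=1)
Line 3: ['at', 'owl', 'umbrella'] (min_width=15, slack=5)
Line 4: ['night', 'coffee', 'dog'] (min_width=16, slack=4)
Line 5: ['segment', 'I', 'fish'] (min_width=14, slack=6)
Line 6: ['cheese', 'as', 'grass', 'leaf'] (min_width=20, slack=0)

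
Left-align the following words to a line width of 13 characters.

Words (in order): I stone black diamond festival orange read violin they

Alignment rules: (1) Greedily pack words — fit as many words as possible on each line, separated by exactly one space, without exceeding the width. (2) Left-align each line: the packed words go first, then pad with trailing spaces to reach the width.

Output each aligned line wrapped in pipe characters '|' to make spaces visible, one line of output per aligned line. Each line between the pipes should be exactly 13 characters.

Answer: |I stone black|
|diamond      |
|festival     |
|orange read  |
|violin they  |

Derivation:
Line 1: ['I', 'stone', 'black'] (min_width=13, slack=0)
Line 2: ['diamond'] (min_width=7, slack=6)
Line 3: ['festival'] (min_width=8, slack=5)
Line 4: ['orange', 'read'] (min_width=11, slack=2)
Line 5: ['violin', 'they'] (min_width=11, slack=2)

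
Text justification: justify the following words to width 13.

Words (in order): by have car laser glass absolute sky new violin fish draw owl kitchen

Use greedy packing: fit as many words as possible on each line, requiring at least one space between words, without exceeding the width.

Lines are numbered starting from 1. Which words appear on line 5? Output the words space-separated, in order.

Answer: fish draw owl

Derivation:
Line 1: ['by', 'have', 'car'] (min_width=11, slack=2)
Line 2: ['laser', 'glass'] (min_width=11, slack=2)
Line 3: ['absolute', 'sky'] (min_width=12, slack=1)
Line 4: ['new', 'violin'] (min_width=10, slack=3)
Line 5: ['fish', 'draw', 'owl'] (min_width=13, slack=0)
Line 6: ['kitchen'] (min_width=7, slack=6)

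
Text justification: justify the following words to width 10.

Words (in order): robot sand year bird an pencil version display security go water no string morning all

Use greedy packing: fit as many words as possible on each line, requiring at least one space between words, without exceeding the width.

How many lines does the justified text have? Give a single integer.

Answer: 10

Derivation:
Line 1: ['robot', 'sand'] (min_width=10, slack=0)
Line 2: ['year', 'bird'] (min_width=9, slack=1)
Line 3: ['an', 'pencil'] (min_width=9, slack=1)
Line 4: ['version'] (min_width=7, slack=3)
Line 5: ['display'] (min_width=7, slack=3)
Line 6: ['security'] (min_width=8, slack=2)
Line 7: ['go', 'water'] (min_width=8, slack=2)
Line 8: ['no', 'string'] (min_width=9, slack=1)
Line 9: ['morning'] (min_width=7, slack=3)
Line 10: ['all'] (min_width=3, slack=7)
Total lines: 10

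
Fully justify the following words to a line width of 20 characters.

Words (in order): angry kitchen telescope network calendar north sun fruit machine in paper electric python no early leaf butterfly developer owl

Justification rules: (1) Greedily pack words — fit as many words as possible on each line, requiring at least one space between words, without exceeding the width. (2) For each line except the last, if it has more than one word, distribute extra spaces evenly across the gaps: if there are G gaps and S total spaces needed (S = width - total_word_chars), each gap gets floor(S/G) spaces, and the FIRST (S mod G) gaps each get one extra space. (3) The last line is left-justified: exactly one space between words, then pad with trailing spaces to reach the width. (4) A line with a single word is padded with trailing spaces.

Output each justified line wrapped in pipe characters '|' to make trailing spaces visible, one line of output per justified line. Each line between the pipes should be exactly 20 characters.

Line 1: ['angry', 'kitchen'] (min_width=13, slack=7)
Line 2: ['telescope', 'network'] (min_width=17, slack=3)
Line 3: ['calendar', 'north', 'sun'] (min_width=18, slack=2)
Line 4: ['fruit', 'machine', 'in'] (min_width=16, slack=4)
Line 5: ['paper', 'electric'] (min_width=14, slack=6)
Line 6: ['python', 'no', 'early', 'leaf'] (min_width=20, slack=0)
Line 7: ['butterfly', 'developer'] (min_width=19, slack=1)
Line 8: ['owl'] (min_width=3, slack=17)

Answer: |angry        kitchen|
|telescope    network|
|calendar  north  sun|
|fruit   machine   in|
|paper       electric|
|python no early leaf|
|butterfly  developer|
|owl                 |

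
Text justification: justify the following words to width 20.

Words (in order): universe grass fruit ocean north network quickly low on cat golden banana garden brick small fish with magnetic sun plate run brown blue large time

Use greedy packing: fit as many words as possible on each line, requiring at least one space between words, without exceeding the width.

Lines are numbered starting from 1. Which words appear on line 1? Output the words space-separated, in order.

Answer: universe grass fruit

Derivation:
Line 1: ['universe', 'grass', 'fruit'] (min_width=20, slack=0)
Line 2: ['ocean', 'north', 'network'] (min_width=19, slack=1)
Line 3: ['quickly', 'low', 'on', 'cat'] (min_width=18, slack=2)
Line 4: ['golden', 'banana', 'garden'] (min_width=20, slack=0)
Line 5: ['brick', 'small', 'fish'] (min_width=16, slack=4)
Line 6: ['with', 'magnetic', 'sun'] (min_width=17, slack=3)
Line 7: ['plate', 'run', 'brown', 'blue'] (min_width=20, slack=0)
Line 8: ['large', 'time'] (min_width=10, slack=10)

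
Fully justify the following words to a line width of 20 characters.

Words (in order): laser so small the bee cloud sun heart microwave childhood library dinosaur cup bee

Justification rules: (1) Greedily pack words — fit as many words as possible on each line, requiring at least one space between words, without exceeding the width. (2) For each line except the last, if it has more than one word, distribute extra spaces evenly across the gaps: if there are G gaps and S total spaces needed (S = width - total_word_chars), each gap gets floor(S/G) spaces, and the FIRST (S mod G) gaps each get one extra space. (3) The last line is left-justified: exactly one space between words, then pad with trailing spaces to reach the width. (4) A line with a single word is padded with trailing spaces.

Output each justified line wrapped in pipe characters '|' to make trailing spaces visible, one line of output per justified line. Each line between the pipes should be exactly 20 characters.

Answer: |laser  so  small the|
|bee  cloud sun heart|
|microwave  childhood|
|library dinosaur cup|
|bee                 |

Derivation:
Line 1: ['laser', 'so', 'small', 'the'] (min_width=18, slack=2)
Line 2: ['bee', 'cloud', 'sun', 'heart'] (min_width=19, slack=1)
Line 3: ['microwave', 'childhood'] (min_width=19, slack=1)
Line 4: ['library', 'dinosaur', 'cup'] (min_width=20, slack=0)
Line 5: ['bee'] (min_width=3, slack=17)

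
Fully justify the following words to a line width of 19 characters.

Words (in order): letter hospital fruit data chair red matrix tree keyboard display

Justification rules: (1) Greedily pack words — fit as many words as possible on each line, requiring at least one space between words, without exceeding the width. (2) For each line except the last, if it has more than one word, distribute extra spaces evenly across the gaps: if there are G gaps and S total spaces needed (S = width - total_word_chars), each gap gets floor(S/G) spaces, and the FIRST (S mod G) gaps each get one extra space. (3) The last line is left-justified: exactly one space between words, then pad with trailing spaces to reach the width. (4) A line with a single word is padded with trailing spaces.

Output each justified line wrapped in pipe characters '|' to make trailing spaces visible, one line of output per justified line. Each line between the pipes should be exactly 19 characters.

Answer: |letter     hospital|
|fruit   data  chair|
|red   matrix   tree|
|keyboard display   |

Derivation:
Line 1: ['letter', 'hospital'] (min_width=15, slack=4)
Line 2: ['fruit', 'data', 'chair'] (min_width=16, slack=3)
Line 3: ['red', 'matrix', 'tree'] (min_width=15, slack=4)
Line 4: ['keyboard', 'display'] (min_width=16, slack=3)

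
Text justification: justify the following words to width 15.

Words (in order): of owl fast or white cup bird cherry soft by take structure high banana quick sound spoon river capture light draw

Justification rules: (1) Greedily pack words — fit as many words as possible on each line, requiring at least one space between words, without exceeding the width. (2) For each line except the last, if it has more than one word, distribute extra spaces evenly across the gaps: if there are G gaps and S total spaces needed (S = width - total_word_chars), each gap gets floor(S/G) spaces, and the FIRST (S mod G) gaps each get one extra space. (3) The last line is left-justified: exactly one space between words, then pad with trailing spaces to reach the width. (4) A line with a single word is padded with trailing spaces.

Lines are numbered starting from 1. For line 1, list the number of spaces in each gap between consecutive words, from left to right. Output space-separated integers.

Answer: 2 1 1

Derivation:
Line 1: ['of', 'owl', 'fast', 'or'] (min_width=14, slack=1)
Line 2: ['white', 'cup', 'bird'] (min_width=14, slack=1)
Line 3: ['cherry', 'soft', 'by'] (min_width=14, slack=1)
Line 4: ['take', 'structure'] (min_width=14, slack=1)
Line 5: ['high', 'banana'] (min_width=11, slack=4)
Line 6: ['quick', 'sound'] (min_width=11, slack=4)
Line 7: ['spoon', 'river'] (min_width=11, slack=4)
Line 8: ['capture', 'light'] (min_width=13, slack=2)
Line 9: ['draw'] (min_width=4, slack=11)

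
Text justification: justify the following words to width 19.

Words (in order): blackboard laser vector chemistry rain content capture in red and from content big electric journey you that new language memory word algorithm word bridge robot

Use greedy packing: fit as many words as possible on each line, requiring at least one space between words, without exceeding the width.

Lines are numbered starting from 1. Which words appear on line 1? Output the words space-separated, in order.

Line 1: ['blackboard', 'laser'] (min_width=16, slack=3)
Line 2: ['vector', 'chemistry'] (min_width=16, slack=3)
Line 3: ['rain', 'content'] (min_width=12, slack=7)
Line 4: ['capture', 'in', 'red', 'and'] (min_width=18, slack=1)
Line 5: ['from', 'content', 'big'] (min_width=16, slack=3)
Line 6: ['electric', 'journey'] (min_width=16, slack=3)
Line 7: ['you', 'that', 'new'] (min_width=12, slack=7)
Line 8: ['language', 'memory'] (min_width=15, slack=4)
Line 9: ['word', 'algorithm', 'word'] (min_width=19, slack=0)
Line 10: ['bridge', 'robot'] (min_width=12, slack=7)

Answer: blackboard laser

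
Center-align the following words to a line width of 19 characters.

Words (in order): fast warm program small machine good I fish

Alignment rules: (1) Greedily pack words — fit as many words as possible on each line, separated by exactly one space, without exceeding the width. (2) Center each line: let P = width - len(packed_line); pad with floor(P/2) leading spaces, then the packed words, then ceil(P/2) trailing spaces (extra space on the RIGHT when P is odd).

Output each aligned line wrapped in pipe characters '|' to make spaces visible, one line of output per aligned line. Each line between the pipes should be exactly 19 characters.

Answer: | fast warm program |
|small machine good |
|      I fish       |

Derivation:
Line 1: ['fast', 'warm', 'program'] (min_width=17, slack=2)
Line 2: ['small', 'machine', 'good'] (min_width=18, slack=1)
Line 3: ['I', 'fish'] (min_width=6, slack=13)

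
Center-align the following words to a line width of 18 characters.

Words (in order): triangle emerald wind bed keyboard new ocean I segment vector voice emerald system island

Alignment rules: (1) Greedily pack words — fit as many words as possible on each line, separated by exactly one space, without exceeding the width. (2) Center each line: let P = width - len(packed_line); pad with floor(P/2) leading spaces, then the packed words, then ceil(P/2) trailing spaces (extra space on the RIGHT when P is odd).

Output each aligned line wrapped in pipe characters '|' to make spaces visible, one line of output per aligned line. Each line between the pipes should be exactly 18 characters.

Answer: | triangle emerald |
|wind bed keyboard |
|   new ocean I    |
|  segment vector  |
|  voice emerald   |
|  system island   |

Derivation:
Line 1: ['triangle', 'emerald'] (min_width=16, slack=2)
Line 2: ['wind', 'bed', 'keyboard'] (min_width=17, slack=1)
Line 3: ['new', 'ocean', 'I'] (min_width=11, slack=7)
Line 4: ['segment', 'vector'] (min_width=14, slack=4)
Line 5: ['voice', 'emerald'] (min_width=13, slack=5)
Line 6: ['system', 'island'] (min_width=13, slack=5)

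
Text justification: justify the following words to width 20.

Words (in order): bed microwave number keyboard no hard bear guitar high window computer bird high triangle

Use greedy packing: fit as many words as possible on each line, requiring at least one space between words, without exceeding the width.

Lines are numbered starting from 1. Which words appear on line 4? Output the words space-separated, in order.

Answer: window computer bird

Derivation:
Line 1: ['bed', 'microwave', 'number'] (min_width=20, slack=0)
Line 2: ['keyboard', 'no', 'hard'] (min_width=16, slack=4)
Line 3: ['bear', 'guitar', 'high'] (min_width=16, slack=4)
Line 4: ['window', 'computer', 'bird'] (min_width=20, slack=0)
Line 5: ['high', 'triangle'] (min_width=13, slack=7)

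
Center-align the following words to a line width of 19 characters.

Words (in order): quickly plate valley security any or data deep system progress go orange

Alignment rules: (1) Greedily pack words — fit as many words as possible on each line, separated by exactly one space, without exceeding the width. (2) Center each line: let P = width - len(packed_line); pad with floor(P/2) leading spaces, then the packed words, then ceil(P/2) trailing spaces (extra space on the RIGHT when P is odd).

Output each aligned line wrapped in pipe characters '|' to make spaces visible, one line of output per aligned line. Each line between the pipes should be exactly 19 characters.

Line 1: ['quickly', 'plate'] (min_width=13, slack=6)
Line 2: ['valley', 'security', 'any'] (min_width=19, slack=0)
Line 3: ['or', 'data', 'deep', 'system'] (min_width=19, slack=0)
Line 4: ['progress', 'go', 'orange'] (min_width=18, slack=1)

Answer: |   quickly plate   |
|valley security any|
|or data deep system|
|progress go orange |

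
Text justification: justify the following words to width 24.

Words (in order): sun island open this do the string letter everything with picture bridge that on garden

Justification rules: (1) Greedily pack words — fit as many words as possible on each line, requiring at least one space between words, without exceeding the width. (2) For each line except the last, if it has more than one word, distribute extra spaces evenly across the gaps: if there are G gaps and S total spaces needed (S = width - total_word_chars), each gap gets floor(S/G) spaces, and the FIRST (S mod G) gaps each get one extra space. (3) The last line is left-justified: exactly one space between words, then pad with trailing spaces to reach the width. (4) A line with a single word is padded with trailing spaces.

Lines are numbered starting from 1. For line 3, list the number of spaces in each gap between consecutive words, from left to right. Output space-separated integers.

Answer: 2 1

Derivation:
Line 1: ['sun', 'island', 'open', 'this', 'do'] (min_width=23, slack=1)
Line 2: ['the', 'string', 'letter'] (min_width=17, slack=7)
Line 3: ['everything', 'with', 'picture'] (min_width=23, slack=1)
Line 4: ['bridge', 'that', 'on', 'garden'] (min_width=21, slack=3)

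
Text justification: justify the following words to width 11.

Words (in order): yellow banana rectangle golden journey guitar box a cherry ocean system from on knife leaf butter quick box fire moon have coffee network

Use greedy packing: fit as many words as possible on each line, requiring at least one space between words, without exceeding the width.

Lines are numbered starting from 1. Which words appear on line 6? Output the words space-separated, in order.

Answer: guitar box

Derivation:
Line 1: ['yellow'] (min_width=6, slack=5)
Line 2: ['banana'] (min_width=6, slack=5)
Line 3: ['rectangle'] (min_width=9, slack=2)
Line 4: ['golden'] (min_width=6, slack=5)
Line 5: ['journey'] (min_width=7, slack=4)
Line 6: ['guitar', 'box'] (min_width=10, slack=1)
Line 7: ['a', 'cherry'] (min_width=8, slack=3)
Line 8: ['ocean'] (min_width=5, slack=6)
Line 9: ['system', 'from'] (min_width=11, slack=0)
Line 10: ['on', 'knife'] (min_width=8, slack=3)
Line 11: ['leaf', 'butter'] (min_width=11, slack=0)
Line 12: ['quick', 'box'] (min_width=9, slack=2)
Line 13: ['fire', 'moon'] (min_width=9, slack=2)
Line 14: ['have', 'coffee'] (min_width=11, slack=0)
Line 15: ['network'] (min_width=7, slack=4)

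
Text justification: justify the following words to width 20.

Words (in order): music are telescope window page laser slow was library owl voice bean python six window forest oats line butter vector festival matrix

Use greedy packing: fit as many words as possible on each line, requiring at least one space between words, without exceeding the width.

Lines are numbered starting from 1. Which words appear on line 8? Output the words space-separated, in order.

Line 1: ['music', 'are', 'telescope'] (min_width=19, slack=1)
Line 2: ['window', 'page', 'laser'] (min_width=17, slack=3)
Line 3: ['slow', 'was', 'library', 'owl'] (min_width=20, slack=0)
Line 4: ['voice', 'bean', 'python'] (min_width=17, slack=3)
Line 5: ['six', 'window', 'forest'] (min_width=17, slack=3)
Line 6: ['oats', 'line', 'butter'] (min_width=16, slack=4)
Line 7: ['vector', 'festival'] (min_width=15, slack=5)
Line 8: ['matrix'] (min_width=6, slack=14)

Answer: matrix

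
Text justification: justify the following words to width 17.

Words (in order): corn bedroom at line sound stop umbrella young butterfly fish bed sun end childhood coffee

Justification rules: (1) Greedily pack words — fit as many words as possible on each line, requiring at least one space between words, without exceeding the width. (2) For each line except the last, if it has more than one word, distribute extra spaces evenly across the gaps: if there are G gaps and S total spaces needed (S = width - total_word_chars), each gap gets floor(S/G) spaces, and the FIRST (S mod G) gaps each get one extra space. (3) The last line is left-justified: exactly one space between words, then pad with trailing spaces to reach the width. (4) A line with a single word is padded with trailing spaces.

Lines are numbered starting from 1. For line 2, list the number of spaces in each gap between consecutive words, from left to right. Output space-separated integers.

Answer: 2 2

Derivation:
Line 1: ['corn', 'bedroom', 'at'] (min_width=15, slack=2)
Line 2: ['line', 'sound', 'stop'] (min_width=15, slack=2)
Line 3: ['umbrella', 'young'] (min_width=14, slack=3)
Line 4: ['butterfly', 'fish'] (min_width=14, slack=3)
Line 5: ['bed', 'sun', 'end'] (min_width=11, slack=6)
Line 6: ['childhood', 'coffee'] (min_width=16, slack=1)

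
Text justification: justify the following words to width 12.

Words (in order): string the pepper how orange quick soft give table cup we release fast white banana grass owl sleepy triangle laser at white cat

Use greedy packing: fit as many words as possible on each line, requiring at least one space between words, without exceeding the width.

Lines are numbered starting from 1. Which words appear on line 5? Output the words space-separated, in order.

Answer: table cup we

Derivation:
Line 1: ['string', 'the'] (min_width=10, slack=2)
Line 2: ['pepper', 'how'] (min_width=10, slack=2)
Line 3: ['orange', 'quick'] (min_width=12, slack=0)
Line 4: ['soft', 'give'] (min_width=9, slack=3)
Line 5: ['table', 'cup', 'we'] (min_width=12, slack=0)
Line 6: ['release', 'fast'] (min_width=12, slack=0)
Line 7: ['white', 'banana'] (min_width=12, slack=0)
Line 8: ['grass', 'owl'] (min_width=9, slack=3)
Line 9: ['sleepy'] (min_width=6, slack=6)
Line 10: ['triangle'] (min_width=8, slack=4)
Line 11: ['laser', 'at'] (min_width=8, slack=4)
Line 12: ['white', 'cat'] (min_width=9, slack=3)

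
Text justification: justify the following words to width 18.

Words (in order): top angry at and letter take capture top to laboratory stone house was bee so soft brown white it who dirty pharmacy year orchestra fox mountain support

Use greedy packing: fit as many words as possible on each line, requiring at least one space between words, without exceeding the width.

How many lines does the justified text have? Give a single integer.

Answer: 10

Derivation:
Line 1: ['top', 'angry', 'at', 'and'] (min_width=16, slack=2)
Line 2: ['letter', 'take'] (min_width=11, slack=7)
Line 3: ['capture', 'top', 'to'] (min_width=14, slack=4)
Line 4: ['laboratory', 'stone'] (min_width=16, slack=2)
Line 5: ['house', 'was', 'bee', 'so'] (min_width=16, slack=2)
Line 6: ['soft', 'brown', 'white'] (min_width=16, slack=2)
Line 7: ['it', 'who', 'dirty'] (min_width=12, slack=6)
Line 8: ['pharmacy', 'year'] (min_width=13, slack=5)
Line 9: ['orchestra', 'fox'] (min_width=13, slack=5)
Line 10: ['mountain', 'support'] (min_width=16, slack=2)
Total lines: 10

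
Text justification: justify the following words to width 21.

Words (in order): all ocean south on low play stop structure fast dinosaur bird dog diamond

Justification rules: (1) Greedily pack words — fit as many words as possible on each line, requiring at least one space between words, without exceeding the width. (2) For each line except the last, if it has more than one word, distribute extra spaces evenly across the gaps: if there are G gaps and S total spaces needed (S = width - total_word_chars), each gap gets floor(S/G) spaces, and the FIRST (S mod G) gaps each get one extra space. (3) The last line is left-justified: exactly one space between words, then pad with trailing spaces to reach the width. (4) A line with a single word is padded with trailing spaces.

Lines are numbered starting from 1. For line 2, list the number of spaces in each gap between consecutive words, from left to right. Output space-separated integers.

Answer: 5 5

Derivation:
Line 1: ['all', 'ocean', 'south', 'on'] (min_width=18, slack=3)
Line 2: ['low', 'play', 'stop'] (min_width=13, slack=8)
Line 3: ['structure', 'fast'] (min_width=14, slack=7)
Line 4: ['dinosaur', 'bird', 'dog'] (min_width=17, slack=4)
Line 5: ['diamond'] (min_width=7, slack=14)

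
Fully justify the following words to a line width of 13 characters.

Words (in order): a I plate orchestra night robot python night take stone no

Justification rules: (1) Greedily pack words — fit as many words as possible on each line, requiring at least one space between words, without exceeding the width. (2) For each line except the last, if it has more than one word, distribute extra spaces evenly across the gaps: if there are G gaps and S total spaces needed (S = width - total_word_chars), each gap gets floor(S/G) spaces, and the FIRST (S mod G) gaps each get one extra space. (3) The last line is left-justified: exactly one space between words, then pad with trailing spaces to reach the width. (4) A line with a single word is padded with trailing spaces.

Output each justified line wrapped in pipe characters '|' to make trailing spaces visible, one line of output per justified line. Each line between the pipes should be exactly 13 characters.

Line 1: ['a', 'I', 'plate'] (min_width=9, slack=4)
Line 2: ['orchestra'] (min_width=9, slack=4)
Line 3: ['night', 'robot'] (min_width=11, slack=2)
Line 4: ['python', 'night'] (min_width=12, slack=1)
Line 5: ['take', 'stone', 'no'] (min_width=13, slack=0)

Answer: |a   I   plate|
|orchestra    |
|night   robot|
|python  night|
|take stone no|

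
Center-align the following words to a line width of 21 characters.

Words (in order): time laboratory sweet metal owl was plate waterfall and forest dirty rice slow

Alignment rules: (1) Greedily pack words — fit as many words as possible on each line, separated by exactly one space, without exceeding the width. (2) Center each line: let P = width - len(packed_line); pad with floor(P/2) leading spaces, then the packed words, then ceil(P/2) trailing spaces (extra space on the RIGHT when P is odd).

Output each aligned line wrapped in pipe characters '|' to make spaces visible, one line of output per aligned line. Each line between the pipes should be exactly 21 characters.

Line 1: ['time', 'laboratory', 'sweet'] (min_width=21, slack=0)
Line 2: ['metal', 'owl', 'was', 'plate'] (min_width=19, slack=2)
Line 3: ['waterfall', 'and', 'forest'] (min_width=20, slack=1)
Line 4: ['dirty', 'rice', 'slow'] (min_width=15, slack=6)

Answer: |time laboratory sweet|
| metal owl was plate |
|waterfall and forest |
|   dirty rice slow   |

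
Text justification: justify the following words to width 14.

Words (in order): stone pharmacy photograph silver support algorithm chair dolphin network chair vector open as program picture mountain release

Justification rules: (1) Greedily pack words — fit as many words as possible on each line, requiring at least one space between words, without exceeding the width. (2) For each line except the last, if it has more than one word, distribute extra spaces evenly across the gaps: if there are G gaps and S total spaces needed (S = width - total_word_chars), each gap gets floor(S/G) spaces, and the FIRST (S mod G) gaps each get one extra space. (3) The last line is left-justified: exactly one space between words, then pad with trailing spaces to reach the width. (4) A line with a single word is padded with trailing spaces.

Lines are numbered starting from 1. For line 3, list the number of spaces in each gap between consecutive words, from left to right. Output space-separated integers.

Line 1: ['stone', 'pharmacy'] (min_width=14, slack=0)
Line 2: ['photograph'] (min_width=10, slack=4)
Line 3: ['silver', 'support'] (min_width=14, slack=0)
Line 4: ['algorithm'] (min_width=9, slack=5)
Line 5: ['chair', 'dolphin'] (min_width=13, slack=1)
Line 6: ['network', 'chair'] (min_width=13, slack=1)
Line 7: ['vector', 'open', 'as'] (min_width=14, slack=0)
Line 8: ['program'] (min_width=7, slack=7)
Line 9: ['picture'] (min_width=7, slack=7)
Line 10: ['mountain'] (min_width=8, slack=6)
Line 11: ['release'] (min_width=7, slack=7)

Answer: 1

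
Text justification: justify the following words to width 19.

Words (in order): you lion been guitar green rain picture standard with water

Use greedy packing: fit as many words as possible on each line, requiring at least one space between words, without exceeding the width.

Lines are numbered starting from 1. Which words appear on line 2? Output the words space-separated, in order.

Line 1: ['you', 'lion', 'been'] (min_width=13, slack=6)
Line 2: ['guitar', 'green', 'rain'] (min_width=17, slack=2)
Line 3: ['picture', 'standard'] (min_width=16, slack=3)
Line 4: ['with', 'water'] (min_width=10, slack=9)

Answer: guitar green rain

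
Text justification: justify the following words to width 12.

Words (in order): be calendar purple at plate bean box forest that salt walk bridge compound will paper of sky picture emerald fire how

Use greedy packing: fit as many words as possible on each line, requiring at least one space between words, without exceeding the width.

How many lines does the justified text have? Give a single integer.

Line 1: ['be', 'calendar'] (min_width=11, slack=1)
Line 2: ['purple', 'at'] (min_width=9, slack=3)
Line 3: ['plate', 'bean'] (min_width=10, slack=2)
Line 4: ['box', 'forest'] (min_width=10, slack=2)
Line 5: ['that', 'salt'] (min_width=9, slack=3)
Line 6: ['walk', 'bridge'] (min_width=11, slack=1)
Line 7: ['compound'] (min_width=8, slack=4)
Line 8: ['will', 'paper'] (min_width=10, slack=2)
Line 9: ['of', 'sky'] (min_width=6, slack=6)
Line 10: ['picture'] (min_width=7, slack=5)
Line 11: ['emerald', 'fire'] (min_width=12, slack=0)
Line 12: ['how'] (min_width=3, slack=9)
Total lines: 12

Answer: 12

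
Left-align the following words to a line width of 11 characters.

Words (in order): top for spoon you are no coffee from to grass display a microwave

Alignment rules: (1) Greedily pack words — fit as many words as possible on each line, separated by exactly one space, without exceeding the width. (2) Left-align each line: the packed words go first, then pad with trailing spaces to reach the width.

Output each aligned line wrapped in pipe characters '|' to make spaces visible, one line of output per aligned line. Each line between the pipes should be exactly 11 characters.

Line 1: ['top', 'for'] (min_width=7, slack=4)
Line 2: ['spoon', 'you'] (min_width=9, slack=2)
Line 3: ['are', 'no'] (min_width=6, slack=5)
Line 4: ['coffee', 'from'] (min_width=11, slack=0)
Line 5: ['to', 'grass'] (min_width=8, slack=3)
Line 6: ['display', 'a'] (min_width=9, slack=2)
Line 7: ['microwave'] (min_width=9, slack=2)

Answer: |top for    |
|spoon you  |
|are no     |
|coffee from|
|to grass   |
|display a  |
|microwave  |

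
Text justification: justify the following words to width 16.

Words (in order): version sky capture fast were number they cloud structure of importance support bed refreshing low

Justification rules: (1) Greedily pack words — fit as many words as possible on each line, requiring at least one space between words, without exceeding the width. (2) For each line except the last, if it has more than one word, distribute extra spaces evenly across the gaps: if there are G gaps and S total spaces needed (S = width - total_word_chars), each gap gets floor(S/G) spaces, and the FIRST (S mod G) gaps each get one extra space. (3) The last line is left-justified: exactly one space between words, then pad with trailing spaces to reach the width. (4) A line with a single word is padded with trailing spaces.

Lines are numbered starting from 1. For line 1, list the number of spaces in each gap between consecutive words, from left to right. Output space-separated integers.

Answer: 6

Derivation:
Line 1: ['version', 'sky'] (min_width=11, slack=5)
Line 2: ['capture', 'fast'] (min_width=12, slack=4)
Line 3: ['were', 'number', 'they'] (min_width=16, slack=0)
Line 4: ['cloud', 'structure'] (min_width=15, slack=1)
Line 5: ['of', 'importance'] (min_width=13, slack=3)
Line 6: ['support', 'bed'] (min_width=11, slack=5)
Line 7: ['refreshing', 'low'] (min_width=14, slack=2)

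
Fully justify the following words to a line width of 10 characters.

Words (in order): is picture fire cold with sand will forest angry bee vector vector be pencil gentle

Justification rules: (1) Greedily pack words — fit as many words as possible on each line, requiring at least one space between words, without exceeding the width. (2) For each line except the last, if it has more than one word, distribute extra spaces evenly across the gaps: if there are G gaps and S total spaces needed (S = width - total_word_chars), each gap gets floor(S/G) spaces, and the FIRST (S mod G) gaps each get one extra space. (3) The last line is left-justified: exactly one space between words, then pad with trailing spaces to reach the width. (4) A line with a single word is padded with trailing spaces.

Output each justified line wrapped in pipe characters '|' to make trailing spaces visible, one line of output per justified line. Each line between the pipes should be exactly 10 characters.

Line 1: ['is', 'picture'] (min_width=10, slack=0)
Line 2: ['fire', 'cold'] (min_width=9, slack=1)
Line 3: ['with', 'sand'] (min_width=9, slack=1)
Line 4: ['will'] (min_width=4, slack=6)
Line 5: ['forest'] (min_width=6, slack=4)
Line 6: ['angry', 'bee'] (min_width=9, slack=1)
Line 7: ['vector'] (min_width=6, slack=4)
Line 8: ['vector', 'be'] (min_width=9, slack=1)
Line 9: ['pencil'] (min_width=6, slack=4)
Line 10: ['gentle'] (min_width=6, slack=4)

Answer: |is picture|
|fire  cold|
|with  sand|
|will      |
|forest    |
|angry  bee|
|vector    |
|vector  be|
|pencil    |
|gentle    |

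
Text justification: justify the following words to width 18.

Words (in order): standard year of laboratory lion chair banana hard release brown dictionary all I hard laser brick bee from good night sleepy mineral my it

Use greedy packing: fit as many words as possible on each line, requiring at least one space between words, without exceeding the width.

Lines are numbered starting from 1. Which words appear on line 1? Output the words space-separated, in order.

Line 1: ['standard', 'year', 'of'] (min_width=16, slack=2)
Line 2: ['laboratory', 'lion'] (min_width=15, slack=3)
Line 3: ['chair', 'banana', 'hard'] (min_width=17, slack=1)
Line 4: ['release', 'brown'] (min_width=13, slack=5)
Line 5: ['dictionary', 'all', 'I'] (min_width=16, slack=2)
Line 6: ['hard', 'laser', 'brick'] (min_width=16, slack=2)
Line 7: ['bee', 'from', 'good'] (min_width=13, slack=5)
Line 8: ['night', 'sleepy'] (min_width=12, slack=6)
Line 9: ['mineral', 'my', 'it'] (min_width=13, slack=5)

Answer: standard year of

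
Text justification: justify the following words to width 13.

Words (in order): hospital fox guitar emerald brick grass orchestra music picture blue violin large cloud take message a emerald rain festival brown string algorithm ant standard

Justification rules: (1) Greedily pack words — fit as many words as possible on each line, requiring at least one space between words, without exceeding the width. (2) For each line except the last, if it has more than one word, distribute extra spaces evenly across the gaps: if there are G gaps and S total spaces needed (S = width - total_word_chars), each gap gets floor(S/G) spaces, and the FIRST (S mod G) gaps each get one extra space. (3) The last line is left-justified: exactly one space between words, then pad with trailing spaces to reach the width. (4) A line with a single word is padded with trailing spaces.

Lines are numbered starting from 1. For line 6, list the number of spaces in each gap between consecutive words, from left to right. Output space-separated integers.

Line 1: ['hospital', 'fox'] (min_width=12, slack=1)
Line 2: ['guitar'] (min_width=6, slack=7)
Line 3: ['emerald', 'brick'] (min_width=13, slack=0)
Line 4: ['grass'] (min_width=5, slack=8)
Line 5: ['orchestra'] (min_width=9, slack=4)
Line 6: ['music', 'picture'] (min_width=13, slack=0)
Line 7: ['blue', 'violin'] (min_width=11, slack=2)
Line 8: ['large', 'cloud'] (min_width=11, slack=2)
Line 9: ['take', 'message'] (min_width=12, slack=1)
Line 10: ['a', 'emerald'] (min_width=9, slack=4)
Line 11: ['rain', 'festival'] (min_width=13, slack=0)
Line 12: ['brown', 'string'] (min_width=12, slack=1)
Line 13: ['algorithm', 'ant'] (min_width=13, slack=0)
Line 14: ['standard'] (min_width=8, slack=5)

Answer: 1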